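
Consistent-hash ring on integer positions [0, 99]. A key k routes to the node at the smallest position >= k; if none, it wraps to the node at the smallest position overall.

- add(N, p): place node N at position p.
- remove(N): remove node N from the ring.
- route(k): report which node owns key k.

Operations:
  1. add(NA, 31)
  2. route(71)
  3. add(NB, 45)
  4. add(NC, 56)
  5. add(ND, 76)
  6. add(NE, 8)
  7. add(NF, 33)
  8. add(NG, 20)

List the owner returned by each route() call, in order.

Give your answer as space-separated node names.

Answer: NA

Derivation:
Op 1: add NA@31 -> ring=[31:NA]
Op 2: route key 71: none >= 71, wrap to smallest pos 31 -> NA
Op 3: add NB@45 -> ring=[31:NA,45:NB]
Op 4: add NC@56 -> ring=[31:NA,45:NB,56:NC]
Op 5: add ND@76 -> ring=[31:NA,45:NB,56:NC,76:ND]
Op 6: add NE@8 -> ring=[8:NE,31:NA,45:NB,56:NC,76:ND]
Op 7: add NF@33 -> ring=[8:NE,31:NA,33:NF,45:NB,56:NC,76:ND]
Op 8: add NG@20 -> ring=[8:NE,20:NG,31:NA,33:NF,45:NB,56:NC,76:ND]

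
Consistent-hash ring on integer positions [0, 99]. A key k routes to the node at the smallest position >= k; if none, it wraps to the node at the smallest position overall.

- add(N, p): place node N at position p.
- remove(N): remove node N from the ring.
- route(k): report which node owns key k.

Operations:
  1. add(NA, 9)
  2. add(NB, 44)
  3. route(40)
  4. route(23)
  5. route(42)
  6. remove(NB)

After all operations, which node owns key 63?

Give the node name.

Op 1: add NA@9 -> ring=[9:NA]
Op 2: add NB@44 -> ring=[9:NA,44:NB]
Op 3: route key 40: smallest pos >= 40 is 44 -> NB
Op 4: route key 23: smallest pos >= 23 is 44 -> NB
Op 5: route key 42: smallest pos >= 42 is 44 -> NB
Op 6: remove NB -> ring=[9:NA]
Final route key 63: none >= 63, wrap to smallest pos 9 -> NA

Answer: NA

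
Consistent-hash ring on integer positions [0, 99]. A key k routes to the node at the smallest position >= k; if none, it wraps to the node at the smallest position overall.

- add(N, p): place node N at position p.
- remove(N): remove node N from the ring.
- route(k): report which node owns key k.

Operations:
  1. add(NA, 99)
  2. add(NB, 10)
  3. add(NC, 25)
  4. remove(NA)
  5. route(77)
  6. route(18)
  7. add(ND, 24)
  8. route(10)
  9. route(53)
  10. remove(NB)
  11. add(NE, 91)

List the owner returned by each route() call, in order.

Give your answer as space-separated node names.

Answer: NB NC NB NB

Derivation:
Op 1: add NA@99 -> ring=[99:NA]
Op 2: add NB@10 -> ring=[10:NB,99:NA]
Op 3: add NC@25 -> ring=[10:NB,25:NC,99:NA]
Op 4: remove NA -> ring=[10:NB,25:NC]
Op 5: route key 77: none >= 77, wrap to smallest pos 10 -> NB
Op 6: route key 18: smallest pos >= 18 is 25 -> NC
Op 7: add ND@24 -> ring=[10:NB,24:ND,25:NC]
Op 8: route key 10: smallest pos >= 10 is 10 -> NB
Op 9: route key 53: none >= 53, wrap to smallest pos 10 -> NB
Op 10: remove NB -> ring=[24:ND,25:NC]
Op 11: add NE@91 -> ring=[24:ND,25:NC,91:NE]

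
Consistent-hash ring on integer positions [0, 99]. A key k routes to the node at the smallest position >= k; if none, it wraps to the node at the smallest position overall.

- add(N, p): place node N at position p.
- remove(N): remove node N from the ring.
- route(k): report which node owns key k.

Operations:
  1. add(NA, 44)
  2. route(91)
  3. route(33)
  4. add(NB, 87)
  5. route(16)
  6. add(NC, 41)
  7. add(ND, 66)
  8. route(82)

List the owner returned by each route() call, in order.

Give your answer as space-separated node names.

Op 1: add NA@44 -> ring=[44:NA]
Op 2: route key 91: none >= 91, wrap to smallest pos 44 -> NA
Op 3: route key 33: smallest pos >= 33 is 44 -> NA
Op 4: add NB@87 -> ring=[44:NA,87:NB]
Op 5: route key 16: smallest pos >= 16 is 44 -> NA
Op 6: add NC@41 -> ring=[41:NC,44:NA,87:NB]
Op 7: add ND@66 -> ring=[41:NC,44:NA,66:ND,87:NB]
Op 8: route key 82: smallest pos >= 82 is 87 -> NB

Answer: NA NA NA NB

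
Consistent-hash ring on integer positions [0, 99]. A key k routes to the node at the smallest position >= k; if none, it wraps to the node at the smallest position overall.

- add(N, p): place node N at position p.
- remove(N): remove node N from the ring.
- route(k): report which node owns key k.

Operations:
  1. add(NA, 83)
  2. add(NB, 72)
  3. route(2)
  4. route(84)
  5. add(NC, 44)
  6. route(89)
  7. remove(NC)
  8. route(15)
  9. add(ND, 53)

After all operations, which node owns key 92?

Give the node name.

Op 1: add NA@83 -> ring=[83:NA]
Op 2: add NB@72 -> ring=[72:NB,83:NA]
Op 3: route key 2: smallest pos >= 2 is 72 -> NB
Op 4: route key 84: none >= 84, wrap to smallest pos 72 -> NB
Op 5: add NC@44 -> ring=[44:NC,72:NB,83:NA]
Op 6: route key 89: none >= 89, wrap to smallest pos 44 -> NC
Op 7: remove NC -> ring=[72:NB,83:NA]
Op 8: route key 15: smallest pos >= 15 is 72 -> NB
Op 9: add ND@53 -> ring=[53:ND,72:NB,83:NA]
Final route key 92: none >= 92, wrap to smallest pos 53 -> ND

Answer: ND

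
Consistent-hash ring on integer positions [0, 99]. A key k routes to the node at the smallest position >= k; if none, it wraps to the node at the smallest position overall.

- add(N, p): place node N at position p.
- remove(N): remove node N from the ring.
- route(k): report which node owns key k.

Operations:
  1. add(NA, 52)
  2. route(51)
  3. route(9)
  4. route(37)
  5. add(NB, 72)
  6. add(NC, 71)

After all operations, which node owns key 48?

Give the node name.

Op 1: add NA@52 -> ring=[52:NA]
Op 2: route key 51: smallest pos >= 51 is 52 -> NA
Op 3: route key 9: smallest pos >= 9 is 52 -> NA
Op 4: route key 37: smallest pos >= 37 is 52 -> NA
Op 5: add NB@72 -> ring=[52:NA,72:NB]
Op 6: add NC@71 -> ring=[52:NA,71:NC,72:NB]
Final route key 48: smallest pos >= 48 is 52 -> NA

Answer: NA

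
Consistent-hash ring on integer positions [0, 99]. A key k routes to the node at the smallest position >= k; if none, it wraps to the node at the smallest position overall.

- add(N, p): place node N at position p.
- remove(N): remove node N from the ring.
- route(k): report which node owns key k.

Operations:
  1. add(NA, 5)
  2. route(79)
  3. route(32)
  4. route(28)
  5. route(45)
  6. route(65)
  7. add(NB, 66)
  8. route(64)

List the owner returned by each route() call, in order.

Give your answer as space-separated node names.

Op 1: add NA@5 -> ring=[5:NA]
Op 2: route key 79: none >= 79, wrap to smallest pos 5 -> NA
Op 3: route key 32: none >= 32, wrap to smallest pos 5 -> NA
Op 4: route key 28: none >= 28, wrap to smallest pos 5 -> NA
Op 5: route key 45: none >= 45, wrap to smallest pos 5 -> NA
Op 6: route key 65: none >= 65, wrap to smallest pos 5 -> NA
Op 7: add NB@66 -> ring=[5:NA,66:NB]
Op 8: route key 64: smallest pos >= 64 is 66 -> NB

Answer: NA NA NA NA NA NB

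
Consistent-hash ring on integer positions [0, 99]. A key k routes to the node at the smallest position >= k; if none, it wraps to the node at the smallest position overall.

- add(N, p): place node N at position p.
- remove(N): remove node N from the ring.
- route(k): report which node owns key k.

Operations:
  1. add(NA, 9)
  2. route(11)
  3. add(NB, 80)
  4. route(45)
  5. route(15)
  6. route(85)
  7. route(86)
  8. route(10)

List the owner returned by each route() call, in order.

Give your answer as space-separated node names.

Op 1: add NA@9 -> ring=[9:NA]
Op 2: route key 11: none >= 11, wrap to smallest pos 9 -> NA
Op 3: add NB@80 -> ring=[9:NA,80:NB]
Op 4: route key 45: smallest pos >= 45 is 80 -> NB
Op 5: route key 15: smallest pos >= 15 is 80 -> NB
Op 6: route key 85: none >= 85, wrap to smallest pos 9 -> NA
Op 7: route key 86: none >= 86, wrap to smallest pos 9 -> NA
Op 8: route key 10: smallest pos >= 10 is 80 -> NB

Answer: NA NB NB NA NA NB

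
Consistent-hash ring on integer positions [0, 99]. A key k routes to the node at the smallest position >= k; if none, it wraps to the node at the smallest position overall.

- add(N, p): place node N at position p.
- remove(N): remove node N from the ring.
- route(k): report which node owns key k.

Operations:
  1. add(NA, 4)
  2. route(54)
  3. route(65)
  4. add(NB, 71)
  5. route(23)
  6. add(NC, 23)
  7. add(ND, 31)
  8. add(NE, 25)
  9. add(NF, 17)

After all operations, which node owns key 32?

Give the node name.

Op 1: add NA@4 -> ring=[4:NA]
Op 2: route key 54: none >= 54, wrap to smallest pos 4 -> NA
Op 3: route key 65: none >= 65, wrap to smallest pos 4 -> NA
Op 4: add NB@71 -> ring=[4:NA,71:NB]
Op 5: route key 23: smallest pos >= 23 is 71 -> NB
Op 6: add NC@23 -> ring=[4:NA,23:NC,71:NB]
Op 7: add ND@31 -> ring=[4:NA,23:NC,31:ND,71:NB]
Op 8: add NE@25 -> ring=[4:NA,23:NC,25:NE,31:ND,71:NB]
Op 9: add NF@17 -> ring=[4:NA,17:NF,23:NC,25:NE,31:ND,71:NB]
Final route key 32: smallest pos >= 32 is 71 -> NB

Answer: NB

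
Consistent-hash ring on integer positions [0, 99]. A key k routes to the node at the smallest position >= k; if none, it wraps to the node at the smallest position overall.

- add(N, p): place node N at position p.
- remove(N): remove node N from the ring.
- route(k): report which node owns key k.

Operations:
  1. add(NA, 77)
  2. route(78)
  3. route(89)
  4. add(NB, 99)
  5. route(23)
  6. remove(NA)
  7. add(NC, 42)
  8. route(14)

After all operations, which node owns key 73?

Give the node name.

Op 1: add NA@77 -> ring=[77:NA]
Op 2: route key 78: none >= 78, wrap to smallest pos 77 -> NA
Op 3: route key 89: none >= 89, wrap to smallest pos 77 -> NA
Op 4: add NB@99 -> ring=[77:NA,99:NB]
Op 5: route key 23: smallest pos >= 23 is 77 -> NA
Op 6: remove NA -> ring=[99:NB]
Op 7: add NC@42 -> ring=[42:NC,99:NB]
Op 8: route key 14: smallest pos >= 14 is 42 -> NC
Final route key 73: smallest pos >= 73 is 99 -> NB

Answer: NB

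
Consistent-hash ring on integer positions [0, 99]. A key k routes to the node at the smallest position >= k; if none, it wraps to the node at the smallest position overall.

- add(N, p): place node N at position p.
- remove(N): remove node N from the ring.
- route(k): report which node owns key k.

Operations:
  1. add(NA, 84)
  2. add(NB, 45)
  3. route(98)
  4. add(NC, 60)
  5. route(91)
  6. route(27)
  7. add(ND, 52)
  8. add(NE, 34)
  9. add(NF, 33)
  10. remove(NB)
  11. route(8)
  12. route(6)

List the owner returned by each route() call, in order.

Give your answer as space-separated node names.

Op 1: add NA@84 -> ring=[84:NA]
Op 2: add NB@45 -> ring=[45:NB,84:NA]
Op 3: route key 98: none >= 98, wrap to smallest pos 45 -> NB
Op 4: add NC@60 -> ring=[45:NB,60:NC,84:NA]
Op 5: route key 91: none >= 91, wrap to smallest pos 45 -> NB
Op 6: route key 27: smallest pos >= 27 is 45 -> NB
Op 7: add ND@52 -> ring=[45:NB,52:ND,60:NC,84:NA]
Op 8: add NE@34 -> ring=[34:NE,45:NB,52:ND,60:NC,84:NA]
Op 9: add NF@33 -> ring=[33:NF,34:NE,45:NB,52:ND,60:NC,84:NA]
Op 10: remove NB -> ring=[33:NF,34:NE,52:ND,60:NC,84:NA]
Op 11: route key 8: smallest pos >= 8 is 33 -> NF
Op 12: route key 6: smallest pos >= 6 is 33 -> NF

Answer: NB NB NB NF NF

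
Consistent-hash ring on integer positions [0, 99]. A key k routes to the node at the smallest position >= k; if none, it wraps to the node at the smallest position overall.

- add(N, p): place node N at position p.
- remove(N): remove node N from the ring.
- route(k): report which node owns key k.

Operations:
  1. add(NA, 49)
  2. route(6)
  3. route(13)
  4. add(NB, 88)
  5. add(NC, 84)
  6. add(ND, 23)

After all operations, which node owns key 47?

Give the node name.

Answer: NA

Derivation:
Op 1: add NA@49 -> ring=[49:NA]
Op 2: route key 6: smallest pos >= 6 is 49 -> NA
Op 3: route key 13: smallest pos >= 13 is 49 -> NA
Op 4: add NB@88 -> ring=[49:NA,88:NB]
Op 5: add NC@84 -> ring=[49:NA,84:NC,88:NB]
Op 6: add ND@23 -> ring=[23:ND,49:NA,84:NC,88:NB]
Final route key 47: smallest pos >= 47 is 49 -> NA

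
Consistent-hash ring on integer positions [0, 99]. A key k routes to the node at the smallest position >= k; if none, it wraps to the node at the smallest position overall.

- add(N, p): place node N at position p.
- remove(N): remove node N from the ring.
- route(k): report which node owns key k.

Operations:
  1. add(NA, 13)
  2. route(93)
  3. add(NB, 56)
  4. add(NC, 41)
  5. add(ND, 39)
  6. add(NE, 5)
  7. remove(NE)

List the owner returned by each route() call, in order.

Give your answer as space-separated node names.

Answer: NA

Derivation:
Op 1: add NA@13 -> ring=[13:NA]
Op 2: route key 93: none >= 93, wrap to smallest pos 13 -> NA
Op 3: add NB@56 -> ring=[13:NA,56:NB]
Op 4: add NC@41 -> ring=[13:NA,41:NC,56:NB]
Op 5: add ND@39 -> ring=[13:NA,39:ND,41:NC,56:NB]
Op 6: add NE@5 -> ring=[5:NE,13:NA,39:ND,41:NC,56:NB]
Op 7: remove NE -> ring=[13:NA,39:ND,41:NC,56:NB]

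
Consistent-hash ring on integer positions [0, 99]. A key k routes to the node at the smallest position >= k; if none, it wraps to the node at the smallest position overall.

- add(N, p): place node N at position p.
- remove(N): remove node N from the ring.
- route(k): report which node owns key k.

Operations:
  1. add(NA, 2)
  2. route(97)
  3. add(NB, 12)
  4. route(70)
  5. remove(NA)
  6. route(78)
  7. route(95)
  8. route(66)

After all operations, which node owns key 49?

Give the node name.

Op 1: add NA@2 -> ring=[2:NA]
Op 2: route key 97: none >= 97, wrap to smallest pos 2 -> NA
Op 3: add NB@12 -> ring=[2:NA,12:NB]
Op 4: route key 70: none >= 70, wrap to smallest pos 2 -> NA
Op 5: remove NA -> ring=[12:NB]
Op 6: route key 78: none >= 78, wrap to smallest pos 12 -> NB
Op 7: route key 95: none >= 95, wrap to smallest pos 12 -> NB
Op 8: route key 66: none >= 66, wrap to smallest pos 12 -> NB
Final route key 49: none >= 49, wrap to smallest pos 12 -> NB

Answer: NB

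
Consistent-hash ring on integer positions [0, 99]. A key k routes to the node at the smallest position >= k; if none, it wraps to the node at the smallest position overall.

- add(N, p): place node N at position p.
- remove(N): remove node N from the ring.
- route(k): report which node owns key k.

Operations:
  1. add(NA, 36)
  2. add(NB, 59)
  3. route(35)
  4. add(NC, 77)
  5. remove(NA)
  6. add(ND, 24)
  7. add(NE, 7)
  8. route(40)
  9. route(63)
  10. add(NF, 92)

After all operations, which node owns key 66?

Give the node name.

Op 1: add NA@36 -> ring=[36:NA]
Op 2: add NB@59 -> ring=[36:NA,59:NB]
Op 3: route key 35: smallest pos >= 35 is 36 -> NA
Op 4: add NC@77 -> ring=[36:NA,59:NB,77:NC]
Op 5: remove NA -> ring=[59:NB,77:NC]
Op 6: add ND@24 -> ring=[24:ND,59:NB,77:NC]
Op 7: add NE@7 -> ring=[7:NE,24:ND,59:NB,77:NC]
Op 8: route key 40: smallest pos >= 40 is 59 -> NB
Op 9: route key 63: smallest pos >= 63 is 77 -> NC
Op 10: add NF@92 -> ring=[7:NE,24:ND,59:NB,77:NC,92:NF]
Final route key 66: smallest pos >= 66 is 77 -> NC

Answer: NC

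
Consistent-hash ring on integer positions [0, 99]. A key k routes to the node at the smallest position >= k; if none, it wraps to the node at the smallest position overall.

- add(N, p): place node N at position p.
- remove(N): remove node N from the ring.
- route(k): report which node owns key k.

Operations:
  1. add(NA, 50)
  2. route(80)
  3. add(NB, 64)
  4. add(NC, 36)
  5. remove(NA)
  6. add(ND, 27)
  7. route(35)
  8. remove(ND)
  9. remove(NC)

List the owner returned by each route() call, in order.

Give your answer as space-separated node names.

Op 1: add NA@50 -> ring=[50:NA]
Op 2: route key 80: none >= 80, wrap to smallest pos 50 -> NA
Op 3: add NB@64 -> ring=[50:NA,64:NB]
Op 4: add NC@36 -> ring=[36:NC,50:NA,64:NB]
Op 5: remove NA -> ring=[36:NC,64:NB]
Op 6: add ND@27 -> ring=[27:ND,36:NC,64:NB]
Op 7: route key 35: smallest pos >= 35 is 36 -> NC
Op 8: remove ND -> ring=[36:NC,64:NB]
Op 9: remove NC -> ring=[64:NB]

Answer: NA NC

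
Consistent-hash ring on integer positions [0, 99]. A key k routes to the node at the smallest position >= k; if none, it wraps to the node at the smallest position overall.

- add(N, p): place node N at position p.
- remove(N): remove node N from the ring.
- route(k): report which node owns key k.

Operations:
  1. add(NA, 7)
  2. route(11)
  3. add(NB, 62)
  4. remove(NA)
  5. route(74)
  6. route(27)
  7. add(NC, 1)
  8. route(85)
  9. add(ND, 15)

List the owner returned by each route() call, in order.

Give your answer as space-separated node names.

Op 1: add NA@7 -> ring=[7:NA]
Op 2: route key 11: none >= 11, wrap to smallest pos 7 -> NA
Op 3: add NB@62 -> ring=[7:NA,62:NB]
Op 4: remove NA -> ring=[62:NB]
Op 5: route key 74: none >= 74, wrap to smallest pos 62 -> NB
Op 6: route key 27: smallest pos >= 27 is 62 -> NB
Op 7: add NC@1 -> ring=[1:NC,62:NB]
Op 8: route key 85: none >= 85, wrap to smallest pos 1 -> NC
Op 9: add ND@15 -> ring=[1:NC,15:ND,62:NB]

Answer: NA NB NB NC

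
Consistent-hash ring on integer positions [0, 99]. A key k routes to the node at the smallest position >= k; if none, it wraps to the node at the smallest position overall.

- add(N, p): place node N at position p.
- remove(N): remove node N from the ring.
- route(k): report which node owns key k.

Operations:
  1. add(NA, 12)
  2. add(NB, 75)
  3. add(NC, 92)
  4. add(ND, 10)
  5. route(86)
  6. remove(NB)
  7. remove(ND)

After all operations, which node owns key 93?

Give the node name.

Op 1: add NA@12 -> ring=[12:NA]
Op 2: add NB@75 -> ring=[12:NA,75:NB]
Op 3: add NC@92 -> ring=[12:NA,75:NB,92:NC]
Op 4: add ND@10 -> ring=[10:ND,12:NA,75:NB,92:NC]
Op 5: route key 86: smallest pos >= 86 is 92 -> NC
Op 6: remove NB -> ring=[10:ND,12:NA,92:NC]
Op 7: remove ND -> ring=[12:NA,92:NC]
Final route key 93: none >= 93, wrap to smallest pos 12 -> NA

Answer: NA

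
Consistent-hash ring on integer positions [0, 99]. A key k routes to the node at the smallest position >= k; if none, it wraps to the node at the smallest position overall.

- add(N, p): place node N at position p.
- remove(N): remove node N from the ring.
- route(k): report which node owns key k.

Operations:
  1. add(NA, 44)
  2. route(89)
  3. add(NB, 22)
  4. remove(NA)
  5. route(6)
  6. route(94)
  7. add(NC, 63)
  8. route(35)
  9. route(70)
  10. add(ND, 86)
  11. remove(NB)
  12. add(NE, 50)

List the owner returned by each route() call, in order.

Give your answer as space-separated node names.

Op 1: add NA@44 -> ring=[44:NA]
Op 2: route key 89: none >= 89, wrap to smallest pos 44 -> NA
Op 3: add NB@22 -> ring=[22:NB,44:NA]
Op 4: remove NA -> ring=[22:NB]
Op 5: route key 6: smallest pos >= 6 is 22 -> NB
Op 6: route key 94: none >= 94, wrap to smallest pos 22 -> NB
Op 7: add NC@63 -> ring=[22:NB,63:NC]
Op 8: route key 35: smallest pos >= 35 is 63 -> NC
Op 9: route key 70: none >= 70, wrap to smallest pos 22 -> NB
Op 10: add ND@86 -> ring=[22:NB,63:NC,86:ND]
Op 11: remove NB -> ring=[63:NC,86:ND]
Op 12: add NE@50 -> ring=[50:NE,63:NC,86:ND]

Answer: NA NB NB NC NB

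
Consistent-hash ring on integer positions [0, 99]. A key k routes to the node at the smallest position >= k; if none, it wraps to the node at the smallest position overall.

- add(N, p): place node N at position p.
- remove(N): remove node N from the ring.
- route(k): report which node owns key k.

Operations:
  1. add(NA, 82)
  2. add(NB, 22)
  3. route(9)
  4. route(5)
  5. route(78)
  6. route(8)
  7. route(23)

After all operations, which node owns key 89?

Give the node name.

Op 1: add NA@82 -> ring=[82:NA]
Op 2: add NB@22 -> ring=[22:NB,82:NA]
Op 3: route key 9: smallest pos >= 9 is 22 -> NB
Op 4: route key 5: smallest pos >= 5 is 22 -> NB
Op 5: route key 78: smallest pos >= 78 is 82 -> NA
Op 6: route key 8: smallest pos >= 8 is 22 -> NB
Op 7: route key 23: smallest pos >= 23 is 82 -> NA
Final route key 89: none >= 89, wrap to smallest pos 22 -> NB

Answer: NB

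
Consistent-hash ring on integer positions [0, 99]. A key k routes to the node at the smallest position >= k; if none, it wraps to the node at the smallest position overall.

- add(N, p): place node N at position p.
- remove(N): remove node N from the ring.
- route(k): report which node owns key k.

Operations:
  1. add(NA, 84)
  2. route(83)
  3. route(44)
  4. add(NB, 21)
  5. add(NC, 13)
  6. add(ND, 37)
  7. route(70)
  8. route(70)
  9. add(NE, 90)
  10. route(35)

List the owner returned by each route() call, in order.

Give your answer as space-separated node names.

Answer: NA NA NA NA ND

Derivation:
Op 1: add NA@84 -> ring=[84:NA]
Op 2: route key 83: smallest pos >= 83 is 84 -> NA
Op 3: route key 44: smallest pos >= 44 is 84 -> NA
Op 4: add NB@21 -> ring=[21:NB,84:NA]
Op 5: add NC@13 -> ring=[13:NC,21:NB,84:NA]
Op 6: add ND@37 -> ring=[13:NC,21:NB,37:ND,84:NA]
Op 7: route key 70: smallest pos >= 70 is 84 -> NA
Op 8: route key 70: smallest pos >= 70 is 84 -> NA
Op 9: add NE@90 -> ring=[13:NC,21:NB,37:ND,84:NA,90:NE]
Op 10: route key 35: smallest pos >= 35 is 37 -> ND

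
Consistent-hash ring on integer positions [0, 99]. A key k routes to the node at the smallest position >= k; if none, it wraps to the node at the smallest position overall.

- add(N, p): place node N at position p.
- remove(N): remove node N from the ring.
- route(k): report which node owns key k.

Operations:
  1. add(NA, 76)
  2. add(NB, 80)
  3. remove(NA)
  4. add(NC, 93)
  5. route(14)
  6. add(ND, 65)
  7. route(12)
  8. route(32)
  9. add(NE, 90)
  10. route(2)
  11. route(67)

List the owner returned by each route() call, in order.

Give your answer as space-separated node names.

Op 1: add NA@76 -> ring=[76:NA]
Op 2: add NB@80 -> ring=[76:NA,80:NB]
Op 3: remove NA -> ring=[80:NB]
Op 4: add NC@93 -> ring=[80:NB,93:NC]
Op 5: route key 14: smallest pos >= 14 is 80 -> NB
Op 6: add ND@65 -> ring=[65:ND,80:NB,93:NC]
Op 7: route key 12: smallest pos >= 12 is 65 -> ND
Op 8: route key 32: smallest pos >= 32 is 65 -> ND
Op 9: add NE@90 -> ring=[65:ND,80:NB,90:NE,93:NC]
Op 10: route key 2: smallest pos >= 2 is 65 -> ND
Op 11: route key 67: smallest pos >= 67 is 80 -> NB

Answer: NB ND ND ND NB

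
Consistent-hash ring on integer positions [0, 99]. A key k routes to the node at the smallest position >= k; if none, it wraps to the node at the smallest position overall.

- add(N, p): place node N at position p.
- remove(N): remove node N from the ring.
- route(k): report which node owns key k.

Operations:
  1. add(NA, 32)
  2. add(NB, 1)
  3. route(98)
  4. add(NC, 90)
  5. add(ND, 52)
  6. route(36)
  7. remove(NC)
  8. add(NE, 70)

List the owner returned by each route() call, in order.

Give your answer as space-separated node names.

Op 1: add NA@32 -> ring=[32:NA]
Op 2: add NB@1 -> ring=[1:NB,32:NA]
Op 3: route key 98: none >= 98, wrap to smallest pos 1 -> NB
Op 4: add NC@90 -> ring=[1:NB,32:NA,90:NC]
Op 5: add ND@52 -> ring=[1:NB,32:NA,52:ND,90:NC]
Op 6: route key 36: smallest pos >= 36 is 52 -> ND
Op 7: remove NC -> ring=[1:NB,32:NA,52:ND]
Op 8: add NE@70 -> ring=[1:NB,32:NA,52:ND,70:NE]

Answer: NB ND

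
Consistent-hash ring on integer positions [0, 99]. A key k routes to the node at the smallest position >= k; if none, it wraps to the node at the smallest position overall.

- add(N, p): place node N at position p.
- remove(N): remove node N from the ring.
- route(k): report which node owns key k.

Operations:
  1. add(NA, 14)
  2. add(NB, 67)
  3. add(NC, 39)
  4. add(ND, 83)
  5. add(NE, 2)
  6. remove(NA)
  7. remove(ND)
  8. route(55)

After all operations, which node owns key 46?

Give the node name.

Answer: NB

Derivation:
Op 1: add NA@14 -> ring=[14:NA]
Op 2: add NB@67 -> ring=[14:NA,67:NB]
Op 3: add NC@39 -> ring=[14:NA,39:NC,67:NB]
Op 4: add ND@83 -> ring=[14:NA,39:NC,67:NB,83:ND]
Op 5: add NE@2 -> ring=[2:NE,14:NA,39:NC,67:NB,83:ND]
Op 6: remove NA -> ring=[2:NE,39:NC,67:NB,83:ND]
Op 7: remove ND -> ring=[2:NE,39:NC,67:NB]
Op 8: route key 55: smallest pos >= 55 is 67 -> NB
Final route key 46: smallest pos >= 46 is 67 -> NB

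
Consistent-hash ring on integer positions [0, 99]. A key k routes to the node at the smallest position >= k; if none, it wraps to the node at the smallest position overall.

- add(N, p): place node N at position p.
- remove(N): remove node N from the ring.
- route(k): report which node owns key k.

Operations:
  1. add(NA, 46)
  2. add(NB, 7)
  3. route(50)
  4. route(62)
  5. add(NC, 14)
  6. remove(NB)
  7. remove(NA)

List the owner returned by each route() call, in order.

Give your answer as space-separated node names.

Answer: NB NB

Derivation:
Op 1: add NA@46 -> ring=[46:NA]
Op 2: add NB@7 -> ring=[7:NB,46:NA]
Op 3: route key 50: none >= 50, wrap to smallest pos 7 -> NB
Op 4: route key 62: none >= 62, wrap to smallest pos 7 -> NB
Op 5: add NC@14 -> ring=[7:NB,14:NC,46:NA]
Op 6: remove NB -> ring=[14:NC,46:NA]
Op 7: remove NA -> ring=[14:NC]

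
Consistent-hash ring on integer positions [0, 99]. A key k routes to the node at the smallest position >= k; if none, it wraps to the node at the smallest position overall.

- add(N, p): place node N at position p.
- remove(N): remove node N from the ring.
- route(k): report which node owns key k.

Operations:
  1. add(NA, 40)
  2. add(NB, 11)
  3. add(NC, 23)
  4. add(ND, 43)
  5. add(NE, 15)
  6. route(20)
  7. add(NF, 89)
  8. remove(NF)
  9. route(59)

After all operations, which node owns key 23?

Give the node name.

Answer: NC

Derivation:
Op 1: add NA@40 -> ring=[40:NA]
Op 2: add NB@11 -> ring=[11:NB,40:NA]
Op 3: add NC@23 -> ring=[11:NB,23:NC,40:NA]
Op 4: add ND@43 -> ring=[11:NB,23:NC,40:NA,43:ND]
Op 5: add NE@15 -> ring=[11:NB,15:NE,23:NC,40:NA,43:ND]
Op 6: route key 20: smallest pos >= 20 is 23 -> NC
Op 7: add NF@89 -> ring=[11:NB,15:NE,23:NC,40:NA,43:ND,89:NF]
Op 8: remove NF -> ring=[11:NB,15:NE,23:NC,40:NA,43:ND]
Op 9: route key 59: none >= 59, wrap to smallest pos 11 -> NB
Final route key 23: smallest pos >= 23 is 23 -> NC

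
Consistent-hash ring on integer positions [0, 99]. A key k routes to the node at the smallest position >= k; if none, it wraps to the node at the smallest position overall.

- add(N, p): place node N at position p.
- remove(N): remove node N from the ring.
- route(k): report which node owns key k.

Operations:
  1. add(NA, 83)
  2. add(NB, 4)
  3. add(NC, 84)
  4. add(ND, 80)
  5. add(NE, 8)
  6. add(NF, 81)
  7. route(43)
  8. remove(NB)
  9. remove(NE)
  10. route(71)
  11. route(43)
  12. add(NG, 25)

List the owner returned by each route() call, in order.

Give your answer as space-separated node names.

Answer: ND ND ND

Derivation:
Op 1: add NA@83 -> ring=[83:NA]
Op 2: add NB@4 -> ring=[4:NB,83:NA]
Op 3: add NC@84 -> ring=[4:NB,83:NA,84:NC]
Op 4: add ND@80 -> ring=[4:NB,80:ND,83:NA,84:NC]
Op 5: add NE@8 -> ring=[4:NB,8:NE,80:ND,83:NA,84:NC]
Op 6: add NF@81 -> ring=[4:NB,8:NE,80:ND,81:NF,83:NA,84:NC]
Op 7: route key 43: smallest pos >= 43 is 80 -> ND
Op 8: remove NB -> ring=[8:NE,80:ND,81:NF,83:NA,84:NC]
Op 9: remove NE -> ring=[80:ND,81:NF,83:NA,84:NC]
Op 10: route key 71: smallest pos >= 71 is 80 -> ND
Op 11: route key 43: smallest pos >= 43 is 80 -> ND
Op 12: add NG@25 -> ring=[25:NG,80:ND,81:NF,83:NA,84:NC]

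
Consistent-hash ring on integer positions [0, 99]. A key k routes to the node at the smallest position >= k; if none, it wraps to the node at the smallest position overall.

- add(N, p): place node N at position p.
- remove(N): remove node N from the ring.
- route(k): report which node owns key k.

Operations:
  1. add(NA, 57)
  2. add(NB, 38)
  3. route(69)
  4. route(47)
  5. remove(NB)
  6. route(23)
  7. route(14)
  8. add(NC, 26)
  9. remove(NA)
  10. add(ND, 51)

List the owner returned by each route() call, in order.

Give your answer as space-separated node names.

Answer: NB NA NA NA

Derivation:
Op 1: add NA@57 -> ring=[57:NA]
Op 2: add NB@38 -> ring=[38:NB,57:NA]
Op 3: route key 69: none >= 69, wrap to smallest pos 38 -> NB
Op 4: route key 47: smallest pos >= 47 is 57 -> NA
Op 5: remove NB -> ring=[57:NA]
Op 6: route key 23: smallest pos >= 23 is 57 -> NA
Op 7: route key 14: smallest pos >= 14 is 57 -> NA
Op 8: add NC@26 -> ring=[26:NC,57:NA]
Op 9: remove NA -> ring=[26:NC]
Op 10: add ND@51 -> ring=[26:NC,51:ND]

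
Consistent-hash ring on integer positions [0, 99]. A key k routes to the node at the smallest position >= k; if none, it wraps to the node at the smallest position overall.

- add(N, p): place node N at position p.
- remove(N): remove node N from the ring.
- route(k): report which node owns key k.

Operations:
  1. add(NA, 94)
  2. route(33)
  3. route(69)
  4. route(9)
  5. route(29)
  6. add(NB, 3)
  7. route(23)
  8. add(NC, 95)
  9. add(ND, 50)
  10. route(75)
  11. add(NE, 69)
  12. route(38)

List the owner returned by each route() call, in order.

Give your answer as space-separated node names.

Answer: NA NA NA NA NA NA ND

Derivation:
Op 1: add NA@94 -> ring=[94:NA]
Op 2: route key 33: smallest pos >= 33 is 94 -> NA
Op 3: route key 69: smallest pos >= 69 is 94 -> NA
Op 4: route key 9: smallest pos >= 9 is 94 -> NA
Op 5: route key 29: smallest pos >= 29 is 94 -> NA
Op 6: add NB@3 -> ring=[3:NB,94:NA]
Op 7: route key 23: smallest pos >= 23 is 94 -> NA
Op 8: add NC@95 -> ring=[3:NB,94:NA,95:NC]
Op 9: add ND@50 -> ring=[3:NB,50:ND,94:NA,95:NC]
Op 10: route key 75: smallest pos >= 75 is 94 -> NA
Op 11: add NE@69 -> ring=[3:NB,50:ND,69:NE,94:NA,95:NC]
Op 12: route key 38: smallest pos >= 38 is 50 -> ND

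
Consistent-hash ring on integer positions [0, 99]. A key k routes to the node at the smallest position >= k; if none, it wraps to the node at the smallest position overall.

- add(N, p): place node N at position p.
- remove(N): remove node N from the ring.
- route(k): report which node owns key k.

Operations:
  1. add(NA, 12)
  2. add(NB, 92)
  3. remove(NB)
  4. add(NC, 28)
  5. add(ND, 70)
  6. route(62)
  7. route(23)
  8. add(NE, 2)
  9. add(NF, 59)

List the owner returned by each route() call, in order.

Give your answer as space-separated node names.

Answer: ND NC

Derivation:
Op 1: add NA@12 -> ring=[12:NA]
Op 2: add NB@92 -> ring=[12:NA,92:NB]
Op 3: remove NB -> ring=[12:NA]
Op 4: add NC@28 -> ring=[12:NA,28:NC]
Op 5: add ND@70 -> ring=[12:NA,28:NC,70:ND]
Op 6: route key 62: smallest pos >= 62 is 70 -> ND
Op 7: route key 23: smallest pos >= 23 is 28 -> NC
Op 8: add NE@2 -> ring=[2:NE,12:NA,28:NC,70:ND]
Op 9: add NF@59 -> ring=[2:NE,12:NA,28:NC,59:NF,70:ND]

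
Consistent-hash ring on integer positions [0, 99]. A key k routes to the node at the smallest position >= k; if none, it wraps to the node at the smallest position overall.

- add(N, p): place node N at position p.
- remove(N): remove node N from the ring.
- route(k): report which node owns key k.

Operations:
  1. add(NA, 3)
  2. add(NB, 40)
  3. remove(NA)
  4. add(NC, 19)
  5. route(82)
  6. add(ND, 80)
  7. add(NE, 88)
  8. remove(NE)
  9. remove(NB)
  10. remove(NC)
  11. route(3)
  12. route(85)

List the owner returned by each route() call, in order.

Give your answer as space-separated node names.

Op 1: add NA@3 -> ring=[3:NA]
Op 2: add NB@40 -> ring=[3:NA,40:NB]
Op 3: remove NA -> ring=[40:NB]
Op 4: add NC@19 -> ring=[19:NC,40:NB]
Op 5: route key 82: none >= 82, wrap to smallest pos 19 -> NC
Op 6: add ND@80 -> ring=[19:NC,40:NB,80:ND]
Op 7: add NE@88 -> ring=[19:NC,40:NB,80:ND,88:NE]
Op 8: remove NE -> ring=[19:NC,40:NB,80:ND]
Op 9: remove NB -> ring=[19:NC,80:ND]
Op 10: remove NC -> ring=[80:ND]
Op 11: route key 3: smallest pos >= 3 is 80 -> ND
Op 12: route key 85: none >= 85, wrap to smallest pos 80 -> ND

Answer: NC ND ND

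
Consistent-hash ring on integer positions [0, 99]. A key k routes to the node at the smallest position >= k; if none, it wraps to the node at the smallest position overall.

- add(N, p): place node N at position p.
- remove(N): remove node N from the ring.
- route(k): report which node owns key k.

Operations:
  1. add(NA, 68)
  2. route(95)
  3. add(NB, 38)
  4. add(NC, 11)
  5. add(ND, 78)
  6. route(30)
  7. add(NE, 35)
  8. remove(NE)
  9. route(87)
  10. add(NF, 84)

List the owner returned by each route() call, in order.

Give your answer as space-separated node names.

Op 1: add NA@68 -> ring=[68:NA]
Op 2: route key 95: none >= 95, wrap to smallest pos 68 -> NA
Op 3: add NB@38 -> ring=[38:NB,68:NA]
Op 4: add NC@11 -> ring=[11:NC,38:NB,68:NA]
Op 5: add ND@78 -> ring=[11:NC,38:NB,68:NA,78:ND]
Op 6: route key 30: smallest pos >= 30 is 38 -> NB
Op 7: add NE@35 -> ring=[11:NC,35:NE,38:NB,68:NA,78:ND]
Op 8: remove NE -> ring=[11:NC,38:NB,68:NA,78:ND]
Op 9: route key 87: none >= 87, wrap to smallest pos 11 -> NC
Op 10: add NF@84 -> ring=[11:NC,38:NB,68:NA,78:ND,84:NF]

Answer: NA NB NC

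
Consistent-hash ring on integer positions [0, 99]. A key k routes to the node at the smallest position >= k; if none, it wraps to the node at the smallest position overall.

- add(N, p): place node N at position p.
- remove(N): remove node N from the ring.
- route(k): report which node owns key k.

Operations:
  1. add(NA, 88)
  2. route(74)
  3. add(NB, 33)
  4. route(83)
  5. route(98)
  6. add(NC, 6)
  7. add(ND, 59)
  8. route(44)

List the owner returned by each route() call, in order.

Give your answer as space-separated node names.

Answer: NA NA NB ND

Derivation:
Op 1: add NA@88 -> ring=[88:NA]
Op 2: route key 74: smallest pos >= 74 is 88 -> NA
Op 3: add NB@33 -> ring=[33:NB,88:NA]
Op 4: route key 83: smallest pos >= 83 is 88 -> NA
Op 5: route key 98: none >= 98, wrap to smallest pos 33 -> NB
Op 6: add NC@6 -> ring=[6:NC,33:NB,88:NA]
Op 7: add ND@59 -> ring=[6:NC,33:NB,59:ND,88:NA]
Op 8: route key 44: smallest pos >= 44 is 59 -> ND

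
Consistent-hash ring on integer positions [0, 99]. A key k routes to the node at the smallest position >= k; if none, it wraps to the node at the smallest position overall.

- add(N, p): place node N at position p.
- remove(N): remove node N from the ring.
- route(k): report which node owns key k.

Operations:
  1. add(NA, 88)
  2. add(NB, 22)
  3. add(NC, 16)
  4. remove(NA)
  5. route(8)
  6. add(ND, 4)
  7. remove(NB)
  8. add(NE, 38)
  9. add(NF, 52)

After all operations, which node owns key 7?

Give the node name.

Answer: NC

Derivation:
Op 1: add NA@88 -> ring=[88:NA]
Op 2: add NB@22 -> ring=[22:NB,88:NA]
Op 3: add NC@16 -> ring=[16:NC,22:NB,88:NA]
Op 4: remove NA -> ring=[16:NC,22:NB]
Op 5: route key 8: smallest pos >= 8 is 16 -> NC
Op 6: add ND@4 -> ring=[4:ND,16:NC,22:NB]
Op 7: remove NB -> ring=[4:ND,16:NC]
Op 8: add NE@38 -> ring=[4:ND,16:NC,38:NE]
Op 9: add NF@52 -> ring=[4:ND,16:NC,38:NE,52:NF]
Final route key 7: smallest pos >= 7 is 16 -> NC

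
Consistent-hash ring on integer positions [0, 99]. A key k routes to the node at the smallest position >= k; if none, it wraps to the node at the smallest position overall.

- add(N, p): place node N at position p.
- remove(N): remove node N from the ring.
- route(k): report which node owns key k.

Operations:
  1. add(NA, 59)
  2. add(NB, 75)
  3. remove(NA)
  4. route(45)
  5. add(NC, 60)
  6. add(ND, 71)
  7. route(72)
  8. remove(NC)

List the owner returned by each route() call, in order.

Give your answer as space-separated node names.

Op 1: add NA@59 -> ring=[59:NA]
Op 2: add NB@75 -> ring=[59:NA,75:NB]
Op 3: remove NA -> ring=[75:NB]
Op 4: route key 45: smallest pos >= 45 is 75 -> NB
Op 5: add NC@60 -> ring=[60:NC,75:NB]
Op 6: add ND@71 -> ring=[60:NC,71:ND,75:NB]
Op 7: route key 72: smallest pos >= 72 is 75 -> NB
Op 8: remove NC -> ring=[71:ND,75:NB]

Answer: NB NB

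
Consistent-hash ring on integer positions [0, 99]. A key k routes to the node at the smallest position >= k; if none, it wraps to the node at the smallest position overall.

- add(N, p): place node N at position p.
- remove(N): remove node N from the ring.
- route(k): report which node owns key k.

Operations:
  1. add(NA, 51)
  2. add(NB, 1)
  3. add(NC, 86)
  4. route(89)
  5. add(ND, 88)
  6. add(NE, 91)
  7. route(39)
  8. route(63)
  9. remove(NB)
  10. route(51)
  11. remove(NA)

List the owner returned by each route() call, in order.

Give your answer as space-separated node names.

Op 1: add NA@51 -> ring=[51:NA]
Op 2: add NB@1 -> ring=[1:NB,51:NA]
Op 3: add NC@86 -> ring=[1:NB,51:NA,86:NC]
Op 4: route key 89: none >= 89, wrap to smallest pos 1 -> NB
Op 5: add ND@88 -> ring=[1:NB,51:NA,86:NC,88:ND]
Op 6: add NE@91 -> ring=[1:NB,51:NA,86:NC,88:ND,91:NE]
Op 7: route key 39: smallest pos >= 39 is 51 -> NA
Op 8: route key 63: smallest pos >= 63 is 86 -> NC
Op 9: remove NB -> ring=[51:NA,86:NC,88:ND,91:NE]
Op 10: route key 51: smallest pos >= 51 is 51 -> NA
Op 11: remove NA -> ring=[86:NC,88:ND,91:NE]

Answer: NB NA NC NA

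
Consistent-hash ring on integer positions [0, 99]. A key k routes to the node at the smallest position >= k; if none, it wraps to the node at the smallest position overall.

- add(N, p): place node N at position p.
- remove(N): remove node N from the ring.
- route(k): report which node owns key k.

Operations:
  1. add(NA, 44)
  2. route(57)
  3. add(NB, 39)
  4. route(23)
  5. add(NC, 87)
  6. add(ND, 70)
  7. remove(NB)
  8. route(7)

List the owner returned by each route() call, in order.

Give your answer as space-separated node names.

Op 1: add NA@44 -> ring=[44:NA]
Op 2: route key 57: none >= 57, wrap to smallest pos 44 -> NA
Op 3: add NB@39 -> ring=[39:NB,44:NA]
Op 4: route key 23: smallest pos >= 23 is 39 -> NB
Op 5: add NC@87 -> ring=[39:NB,44:NA,87:NC]
Op 6: add ND@70 -> ring=[39:NB,44:NA,70:ND,87:NC]
Op 7: remove NB -> ring=[44:NA,70:ND,87:NC]
Op 8: route key 7: smallest pos >= 7 is 44 -> NA

Answer: NA NB NA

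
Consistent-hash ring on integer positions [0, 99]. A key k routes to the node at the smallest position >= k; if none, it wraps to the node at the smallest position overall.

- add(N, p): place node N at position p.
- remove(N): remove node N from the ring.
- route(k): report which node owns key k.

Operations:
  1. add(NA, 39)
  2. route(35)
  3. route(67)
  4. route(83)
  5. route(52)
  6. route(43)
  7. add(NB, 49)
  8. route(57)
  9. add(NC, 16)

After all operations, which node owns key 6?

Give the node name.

Answer: NC

Derivation:
Op 1: add NA@39 -> ring=[39:NA]
Op 2: route key 35: smallest pos >= 35 is 39 -> NA
Op 3: route key 67: none >= 67, wrap to smallest pos 39 -> NA
Op 4: route key 83: none >= 83, wrap to smallest pos 39 -> NA
Op 5: route key 52: none >= 52, wrap to smallest pos 39 -> NA
Op 6: route key 43: none >= 43, wrap to smallest pos 39 -> NA
Op 7: add NB@49 -> ring=[39:NA,49:NB]
Op 8: route key 57: none >= 57, wrap to smallest pos 39 -> NA
Op 9: add NC@16 -> ring=[16:NC,39:NA,49:NB]
Final route key 6: smallest pos >= 6 is 16 -> NC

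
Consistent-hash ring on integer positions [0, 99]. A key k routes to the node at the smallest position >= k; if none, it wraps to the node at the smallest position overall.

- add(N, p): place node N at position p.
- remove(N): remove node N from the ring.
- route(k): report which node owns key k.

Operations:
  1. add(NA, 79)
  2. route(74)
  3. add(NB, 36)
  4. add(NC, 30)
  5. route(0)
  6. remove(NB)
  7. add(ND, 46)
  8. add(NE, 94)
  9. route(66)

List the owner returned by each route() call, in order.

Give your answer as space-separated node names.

Op 1: add NA@79 -> ring=[79:NA]
Op 2: route key 74: smallest pos >= 74 is 79 -> NA
Op 3: add NB@36 -> ring=[36:NB,79:NA]
Op 4: add NC@30 -> ring=[30:NC,36:NB,79:NA]
Op 5: route key 0: smallest pos >= 0 is 30 -> NC
Op 6: remove NB -> ring=[30:NC,79:NA]
Op 7: add ND@46 -> ring=[30:NC,46:ND,79:NA]
Op 8: add NE@94 -> ring=[30:NC,46:ND,79:NA,94:NE]
Op 9: route key 66: smallest pos >= 66 is 79 -> NA

Answer: NA NC NA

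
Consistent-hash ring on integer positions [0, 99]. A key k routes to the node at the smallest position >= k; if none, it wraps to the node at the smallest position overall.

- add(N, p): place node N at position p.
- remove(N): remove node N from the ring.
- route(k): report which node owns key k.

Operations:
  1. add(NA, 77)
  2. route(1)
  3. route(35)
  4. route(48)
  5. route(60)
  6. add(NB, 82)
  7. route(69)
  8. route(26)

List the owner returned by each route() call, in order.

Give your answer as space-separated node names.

Op 1: add NA@77 -> ring=[77:NA]
Op 2: route key 1: smallest pos >= 1 is 77 -> NA
Op 3: route key 35: smallest pos >= 35 is 77 -> NA
Op 4: route key 48: smallest pos >= 48 is 77 -> NA
Op 5: route key 60: smallest pos >= 60 is 77 -> NA
Op 6: add NB@82 -> ring=[77:NA,82:NB]
Op 7: route key 69: smallest pos >= 69 is 77 -> NA
Op 8: route key 26: smallest pos >= 26 is 77 -> NA

Answer: NA NA NA NA NA NA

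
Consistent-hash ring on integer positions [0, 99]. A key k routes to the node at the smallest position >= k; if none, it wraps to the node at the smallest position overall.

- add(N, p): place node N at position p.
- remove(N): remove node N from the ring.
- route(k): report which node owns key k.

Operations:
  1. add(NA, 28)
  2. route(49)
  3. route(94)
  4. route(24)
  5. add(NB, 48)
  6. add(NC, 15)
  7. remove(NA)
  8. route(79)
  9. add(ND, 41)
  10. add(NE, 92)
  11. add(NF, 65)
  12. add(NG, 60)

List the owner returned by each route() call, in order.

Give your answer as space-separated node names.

Op 1: add NA@28 -> ring=[28:NA]
Op 2: route key 49: none >= 49, wrap to smallest pos 28 -> NA
Op 3: route key 94: none >= 94, wrap to smallest pos 28 -> NA
Op 4: route key 24: smallest pos >= 24 is 28 -> NA
Op 5: add NB@48 -> ring=[28:NA,48:NB]
Op 6: add NC@15 -> ring=[15:NC,28:NA,48:NB]
Op 7: remove NA -> ring=[15:NC,48:NB]
Op 8: route key 79: none >= 79, wrap to smallest pos 15 -> NC
Op 9: add ND@41 -> ring=[15:NC,41:ND,48:NB]
Op 10: add NE@92 -> ring=[15:NC,41:ND,48:NB,92:NE]
Op 11: add NF@65 -> ring=[15:NC,41:ND,48:NB,65:NF,92:NE]
Op 12: add NG@60 -> ring=[15:NC,41:ND,48:NB,60:NG,65:NF,92:NE]

Answer: NA NA NA NC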